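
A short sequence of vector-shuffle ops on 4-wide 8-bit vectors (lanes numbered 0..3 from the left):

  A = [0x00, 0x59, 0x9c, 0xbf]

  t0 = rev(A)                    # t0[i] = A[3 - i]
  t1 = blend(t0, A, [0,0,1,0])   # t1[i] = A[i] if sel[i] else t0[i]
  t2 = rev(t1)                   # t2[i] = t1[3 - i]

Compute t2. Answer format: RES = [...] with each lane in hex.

→ t0 |bf|9c|59|00|
→ t1 |bf|9c|9c|00|
→ t2 |00|9c|9c|bf|

RES = [0x00, 0x9c, 0x9c, 0xbf]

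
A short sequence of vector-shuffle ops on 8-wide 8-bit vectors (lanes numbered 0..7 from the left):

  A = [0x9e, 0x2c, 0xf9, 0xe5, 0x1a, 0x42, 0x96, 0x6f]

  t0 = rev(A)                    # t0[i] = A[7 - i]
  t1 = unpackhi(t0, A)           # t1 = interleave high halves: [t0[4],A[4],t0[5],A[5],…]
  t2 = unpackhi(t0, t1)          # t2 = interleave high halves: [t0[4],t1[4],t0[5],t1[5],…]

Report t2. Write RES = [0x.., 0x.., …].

RES = [ 0xe5  0x2c  0xf9  0x96  0x2c  0x9e  0x9e  0x6f ]

  t0: 6f 96 42 1a e5 f9 2c 9e
  t1: e5 1a f9 42 2c 96 9e 6f
  t2: e5 2c f9 96 2c 9e 9e 6f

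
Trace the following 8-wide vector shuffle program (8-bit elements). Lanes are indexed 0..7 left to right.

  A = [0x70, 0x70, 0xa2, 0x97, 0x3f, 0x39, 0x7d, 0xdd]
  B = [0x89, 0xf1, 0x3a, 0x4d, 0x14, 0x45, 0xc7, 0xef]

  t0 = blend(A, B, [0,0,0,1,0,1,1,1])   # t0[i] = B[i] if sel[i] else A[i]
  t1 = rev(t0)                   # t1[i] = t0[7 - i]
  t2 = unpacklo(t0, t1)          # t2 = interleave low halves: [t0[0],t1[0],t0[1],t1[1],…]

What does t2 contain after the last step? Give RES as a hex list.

RES = [ 0x70  0xef  0x70  0xc7  0xa2  0x45  0x4d  0x3f ]

  t0: 70 70 a2 4d 3f 45 c7 ef
  t1: ef c7 45 3f 4d a2 70 70
  t2: 70 ef 70 c7 a2 45 4d 3f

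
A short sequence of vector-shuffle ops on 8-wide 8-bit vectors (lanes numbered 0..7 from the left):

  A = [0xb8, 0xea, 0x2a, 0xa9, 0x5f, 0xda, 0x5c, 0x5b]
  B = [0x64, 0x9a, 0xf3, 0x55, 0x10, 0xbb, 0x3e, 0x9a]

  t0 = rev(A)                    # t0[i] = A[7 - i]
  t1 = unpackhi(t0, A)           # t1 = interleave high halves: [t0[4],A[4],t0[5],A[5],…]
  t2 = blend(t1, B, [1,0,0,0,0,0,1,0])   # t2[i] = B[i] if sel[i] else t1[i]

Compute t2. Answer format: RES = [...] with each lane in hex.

  t0: 5b 5c da 5f a9 2a ea b8
  t1: a9 5f 2a da ea 5c b8 5b
  t2: 64 5f 2a da ea 5c 3e 5b

RES = [ 0x64  0x5f  0x2a  0xda  0xea  0x5c  0x3e  0x5b ]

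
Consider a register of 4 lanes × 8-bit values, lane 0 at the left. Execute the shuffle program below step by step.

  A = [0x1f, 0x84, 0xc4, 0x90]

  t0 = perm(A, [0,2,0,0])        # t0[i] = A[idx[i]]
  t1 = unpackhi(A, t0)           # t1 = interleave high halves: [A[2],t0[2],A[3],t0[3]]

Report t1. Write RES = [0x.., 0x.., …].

RES = [ 0xc4  0x1f  0x90  0x1f ]

→ t0 |1f|c4|1f|1f|
→ t1 |c4|1f|90|1f|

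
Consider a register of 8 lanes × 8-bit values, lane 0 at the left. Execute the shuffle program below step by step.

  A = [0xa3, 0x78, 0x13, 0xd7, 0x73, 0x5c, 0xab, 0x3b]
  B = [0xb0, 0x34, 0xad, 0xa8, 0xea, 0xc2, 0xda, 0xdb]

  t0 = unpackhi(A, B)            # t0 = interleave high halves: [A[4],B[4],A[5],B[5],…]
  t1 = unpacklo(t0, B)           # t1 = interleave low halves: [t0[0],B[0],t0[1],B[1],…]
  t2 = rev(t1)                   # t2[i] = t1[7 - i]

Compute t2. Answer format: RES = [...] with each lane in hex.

RES = [ 0xa8  0xc2  0xad  0x5c  0x34  0xea  0xb0  0x73 ]

t0 = [0x73, 0xea, 0x5c, 0xc2, 0xab, 0xda, 0x3b, 0xdb]
t1 = [0x73, 0xb0, 0xea, 0x34, 0x5c, 0xad, 0xc2, 0xa8]
t2 = [0xa8, 0xc2, 0xad, 0x5c, 0x34, 0xea, 0xb0, 0x73]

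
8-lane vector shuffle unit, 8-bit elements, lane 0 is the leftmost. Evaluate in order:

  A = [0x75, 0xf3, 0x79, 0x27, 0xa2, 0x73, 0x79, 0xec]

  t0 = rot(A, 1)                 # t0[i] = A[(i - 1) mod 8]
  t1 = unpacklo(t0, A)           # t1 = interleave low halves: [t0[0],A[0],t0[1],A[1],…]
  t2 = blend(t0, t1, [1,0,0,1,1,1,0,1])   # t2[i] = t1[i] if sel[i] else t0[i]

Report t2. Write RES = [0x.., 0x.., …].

RES = [ 0xec  0x75  0xf3  0xf3  0xf3  0x79  0x73  0x27 ]

t0 = [0xec, 0x75, 0xf3, 0x79, 0x27, 0xa2, 0x73, 0x79]
t1 = [0xec, 0x75, 0x75, 0xf3, 0xf3, 0x79, 0x79, 0x27]
t2 = [0xec, 0x75, 0xf3, 0xf3, 0xf3, 0x79, 0x73, 0x27]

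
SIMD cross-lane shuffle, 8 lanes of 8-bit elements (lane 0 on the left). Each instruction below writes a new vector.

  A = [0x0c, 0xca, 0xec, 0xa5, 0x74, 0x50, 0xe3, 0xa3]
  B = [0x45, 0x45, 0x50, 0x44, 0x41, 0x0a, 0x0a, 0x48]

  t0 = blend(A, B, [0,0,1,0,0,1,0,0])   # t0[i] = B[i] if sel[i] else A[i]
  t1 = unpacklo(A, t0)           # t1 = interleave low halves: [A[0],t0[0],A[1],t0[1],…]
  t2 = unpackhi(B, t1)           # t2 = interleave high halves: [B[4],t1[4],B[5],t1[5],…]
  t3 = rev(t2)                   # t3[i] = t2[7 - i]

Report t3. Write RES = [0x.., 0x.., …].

→ t0 |0c|ca|50|a5|74|0a|e3|a3|
→ t1 |0c|0c|ca|ca|ec|50|a5|a5|
→ t2 |41|ec|0a|50|0a|a5|48|a5|
→ t3 |a5|48|a5|0a|50|0a|ec|41|

RES = [0xa5, 0x48, 0xa5, 0x0a, 0x50, 0x0a, 0xec, 0x41]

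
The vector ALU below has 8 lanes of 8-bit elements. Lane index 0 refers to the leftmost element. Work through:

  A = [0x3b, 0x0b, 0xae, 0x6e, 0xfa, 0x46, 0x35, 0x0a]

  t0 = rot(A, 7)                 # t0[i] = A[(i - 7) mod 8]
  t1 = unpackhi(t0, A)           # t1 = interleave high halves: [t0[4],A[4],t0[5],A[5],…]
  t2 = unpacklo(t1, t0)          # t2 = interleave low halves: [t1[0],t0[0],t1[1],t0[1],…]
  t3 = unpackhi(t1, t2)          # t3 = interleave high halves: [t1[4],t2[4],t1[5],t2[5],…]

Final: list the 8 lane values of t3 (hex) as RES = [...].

t0 = [0x0b, 0xae, 0x6e, 0xfa, 0x46, 0x35, 0x0a, 0x3b]
t1 = [0x46, 0xfa, 0x35, 0x46, 0x0a, 0x35, 0x3b, 0x0a]
t2 = [0x46, 0x0b, 0xfa, 0xae, 0x35, 0x6e, 0x46, 0xfa]
t3 = [0x0a, 0x35, 0x35, 0x6e, 0x3b, 0x46, 0x0a, 0xfa]

RES = [0x0a, 0x35, 0x35, 0x6e, 0x3b, 0x46, 0x0a, 0xfa]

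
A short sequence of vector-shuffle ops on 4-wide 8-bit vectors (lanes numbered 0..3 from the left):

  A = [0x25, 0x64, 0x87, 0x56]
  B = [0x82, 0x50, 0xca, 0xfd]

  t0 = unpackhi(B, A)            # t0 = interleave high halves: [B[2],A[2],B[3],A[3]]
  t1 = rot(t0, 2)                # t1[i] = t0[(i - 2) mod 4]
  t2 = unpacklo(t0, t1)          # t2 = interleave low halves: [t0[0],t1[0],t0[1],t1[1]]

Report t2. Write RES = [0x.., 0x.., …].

RES = [ 0xca  0xfd  0x87  0x56 ]

t0 = [0xca, 0x87, 0xfd, 0x56]
t1 = [0xfd, 0x56, 0xca, 0x87]
t2 = [0xca, 0xfd, 0x87, 0x56]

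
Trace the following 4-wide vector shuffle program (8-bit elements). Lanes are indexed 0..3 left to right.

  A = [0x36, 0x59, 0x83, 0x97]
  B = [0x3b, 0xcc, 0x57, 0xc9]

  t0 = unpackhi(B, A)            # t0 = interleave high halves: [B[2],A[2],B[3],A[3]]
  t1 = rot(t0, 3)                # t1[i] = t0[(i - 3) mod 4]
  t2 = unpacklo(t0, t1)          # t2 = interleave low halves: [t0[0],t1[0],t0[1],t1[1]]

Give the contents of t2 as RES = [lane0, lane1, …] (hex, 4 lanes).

→ t0 |57|83|c9|97|
→ t1 |83|c9|97|57|
→ t2 |57|83|83|c9|

RES = [ 0x57  0x83  0x83  0xc9 ]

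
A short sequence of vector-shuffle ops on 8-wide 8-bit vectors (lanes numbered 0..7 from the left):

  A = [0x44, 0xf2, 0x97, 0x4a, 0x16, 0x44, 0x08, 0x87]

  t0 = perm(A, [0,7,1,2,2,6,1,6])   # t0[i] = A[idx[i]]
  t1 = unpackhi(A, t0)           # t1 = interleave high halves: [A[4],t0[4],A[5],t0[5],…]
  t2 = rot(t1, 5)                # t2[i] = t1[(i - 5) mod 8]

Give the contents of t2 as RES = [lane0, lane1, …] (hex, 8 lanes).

t0 = [0x44, 0x87, 0xf2, 0x97, 0x97, 0x08, 0xf2, 0x08]
t1 = [0x16, 0x97, 0x44, 0x08, 0x08, 0xf2, 0x87, 0x08]
t2 = [0x08, 0x08, 0xf2, 0x87, 0x08, 0x16, 0x97, 0x44]

RES = [ 0x08  0x08  0xf2  0x87  0x08  0x16  0x97  0x44 ]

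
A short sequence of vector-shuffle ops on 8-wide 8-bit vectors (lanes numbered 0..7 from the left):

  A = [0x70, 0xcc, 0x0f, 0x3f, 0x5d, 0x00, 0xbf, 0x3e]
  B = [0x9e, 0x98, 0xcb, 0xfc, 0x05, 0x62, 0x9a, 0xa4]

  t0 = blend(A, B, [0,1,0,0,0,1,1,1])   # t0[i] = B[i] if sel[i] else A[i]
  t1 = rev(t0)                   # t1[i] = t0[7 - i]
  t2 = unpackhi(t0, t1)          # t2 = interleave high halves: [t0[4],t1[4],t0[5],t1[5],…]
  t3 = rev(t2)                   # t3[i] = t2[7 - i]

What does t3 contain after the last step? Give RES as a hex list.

  t0: 70 98 0f 3f 5d 62 9a a4
  t1: a4 9a 62 5d 3f 0f 98 70
  t2: 5d 3f 62 0f 9a 98 a4 70
  t3: 70 a4 98 9a 0f 62 3f 5d

RES = [ 0x70  0xa4  0x98  0x9a  0x0f  0x62  0x3f  0x5d ]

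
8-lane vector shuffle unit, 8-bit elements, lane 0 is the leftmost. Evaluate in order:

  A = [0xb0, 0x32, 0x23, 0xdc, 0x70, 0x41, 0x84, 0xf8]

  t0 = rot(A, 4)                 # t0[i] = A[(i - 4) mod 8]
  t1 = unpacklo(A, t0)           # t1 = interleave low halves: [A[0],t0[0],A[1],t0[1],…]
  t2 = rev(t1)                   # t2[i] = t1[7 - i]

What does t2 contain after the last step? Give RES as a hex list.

RES = [0xf8, 0xdc, 0x84, 0x23, 0x41, 0x32, 0x70, 0xb0]

  t0: 70 41 84 f8 b0 32 23 dc
  t1: b0 70 32 41 23 84 dc f8
  t2: f8 dc 84 23 41 32 70 b0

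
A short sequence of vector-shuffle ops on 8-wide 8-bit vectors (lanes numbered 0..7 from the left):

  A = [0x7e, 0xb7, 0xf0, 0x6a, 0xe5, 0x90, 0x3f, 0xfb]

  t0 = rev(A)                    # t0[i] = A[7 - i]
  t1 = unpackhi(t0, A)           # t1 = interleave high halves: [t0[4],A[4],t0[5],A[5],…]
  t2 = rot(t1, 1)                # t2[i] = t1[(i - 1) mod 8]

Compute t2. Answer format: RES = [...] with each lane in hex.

RES = [ 0xfb  0x6a  0xe5  0xf0  0x90  0xb7  0x3f  0x7e ]

  t0: fb 3f 90 e5 6a f0 b7 7e
  t1: 6a e5 f0 90 b7 3f 7e fb
  t2: fb 6a e5 f0 90 b7 3f 7e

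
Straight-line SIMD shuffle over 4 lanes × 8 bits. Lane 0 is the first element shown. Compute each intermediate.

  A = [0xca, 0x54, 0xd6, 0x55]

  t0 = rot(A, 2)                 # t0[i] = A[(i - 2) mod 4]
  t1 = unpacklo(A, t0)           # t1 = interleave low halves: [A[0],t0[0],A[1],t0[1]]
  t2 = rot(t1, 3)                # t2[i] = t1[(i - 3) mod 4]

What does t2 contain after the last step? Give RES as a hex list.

→ t0 |d6|55|ca|54|
→ t1 |ca|d6|54|55|
→ t2 |d6|54|55|ca|

RES = [0xd6, 0x54, 0x55, 0xca]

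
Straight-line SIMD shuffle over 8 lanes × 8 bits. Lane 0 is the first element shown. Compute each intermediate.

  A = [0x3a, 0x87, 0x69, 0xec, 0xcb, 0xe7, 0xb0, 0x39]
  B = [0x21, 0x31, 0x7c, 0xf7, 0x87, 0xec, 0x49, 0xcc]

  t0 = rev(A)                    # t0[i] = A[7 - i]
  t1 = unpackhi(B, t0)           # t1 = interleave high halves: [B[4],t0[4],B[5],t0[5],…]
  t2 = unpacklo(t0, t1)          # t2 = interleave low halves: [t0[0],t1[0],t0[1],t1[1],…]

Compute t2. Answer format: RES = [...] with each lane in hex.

→ t0 |39|b0|e7|cb|ec|69|87|3a|
→ t1 |87|ec|ec|69|49|87|cc|3a|
→ t2 |39|87|b0|ec|e7|ec|cb|69|

RES = [0x39, 0x87, 0xb0, 0xec, 0xe7, 0xec, 0xcb, 0x69]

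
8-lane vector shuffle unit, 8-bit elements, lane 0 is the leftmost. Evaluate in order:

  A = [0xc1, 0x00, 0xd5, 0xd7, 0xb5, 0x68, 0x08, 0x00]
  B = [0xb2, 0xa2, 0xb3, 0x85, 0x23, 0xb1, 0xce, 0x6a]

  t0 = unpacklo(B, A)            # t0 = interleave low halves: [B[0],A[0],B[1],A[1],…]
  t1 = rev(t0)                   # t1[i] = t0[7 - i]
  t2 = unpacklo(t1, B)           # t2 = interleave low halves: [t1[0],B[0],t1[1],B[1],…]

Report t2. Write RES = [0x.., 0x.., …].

→ t0 |b2|c1|a2|00|b3|d5|85|d7|
→ t1 |d7|85|d5|b3|00|a2|c1|b2|
→ t2 |d7|b2|85|a2|d5|b3|b3|85|

RES = [0xd7, 0xb2, 0x85, 0xa2, 0xd5, 0xb3, 0xb3, 0x85]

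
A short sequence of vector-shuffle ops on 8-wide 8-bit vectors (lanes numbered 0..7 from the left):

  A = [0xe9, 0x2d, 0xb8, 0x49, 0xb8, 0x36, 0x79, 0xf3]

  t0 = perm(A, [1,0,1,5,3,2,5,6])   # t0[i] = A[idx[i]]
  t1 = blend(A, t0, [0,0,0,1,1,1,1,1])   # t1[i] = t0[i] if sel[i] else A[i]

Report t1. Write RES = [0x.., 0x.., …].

  t0: 2d e9 2d 36 49 b8 36 79
  t1: e9 2d b8 36 49 b8 36 79

RES = [ 0xe9  0x2d  0xb8  0x36  0x49  0xb8  0x36  0x79 ]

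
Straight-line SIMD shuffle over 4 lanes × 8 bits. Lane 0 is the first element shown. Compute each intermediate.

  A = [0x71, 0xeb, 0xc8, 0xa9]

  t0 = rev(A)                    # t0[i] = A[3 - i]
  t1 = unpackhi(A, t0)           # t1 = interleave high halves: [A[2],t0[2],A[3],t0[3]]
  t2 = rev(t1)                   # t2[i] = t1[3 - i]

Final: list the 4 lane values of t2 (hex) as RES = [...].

RES = [0x71, 0xa9, 0xeb, 0xc8]

t0 = [0xa9, 0xc8, 0xeb, 0x71]
t1 = [0xc8, 0xeb, 0xa9, 0x71]
t2 = [0x71, 0xa9, 0xeb, 0xc8]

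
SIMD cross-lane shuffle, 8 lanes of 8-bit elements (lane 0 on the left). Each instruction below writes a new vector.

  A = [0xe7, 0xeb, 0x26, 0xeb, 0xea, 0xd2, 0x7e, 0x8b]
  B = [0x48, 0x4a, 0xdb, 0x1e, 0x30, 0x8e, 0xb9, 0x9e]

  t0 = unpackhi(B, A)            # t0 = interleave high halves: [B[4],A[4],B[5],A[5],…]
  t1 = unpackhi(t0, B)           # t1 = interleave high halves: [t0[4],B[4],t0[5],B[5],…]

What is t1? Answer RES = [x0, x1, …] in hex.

→ t0 |30|ea|8e|d2|b9|7e|9e|8b|
→ t1 |b9|30|7e|8e|9e|b9|8b|9e|

RES = [0xb9, 0x30, 0x7e, 0x8e, 0x9e, 0xb9, 0x8b, 0x9e]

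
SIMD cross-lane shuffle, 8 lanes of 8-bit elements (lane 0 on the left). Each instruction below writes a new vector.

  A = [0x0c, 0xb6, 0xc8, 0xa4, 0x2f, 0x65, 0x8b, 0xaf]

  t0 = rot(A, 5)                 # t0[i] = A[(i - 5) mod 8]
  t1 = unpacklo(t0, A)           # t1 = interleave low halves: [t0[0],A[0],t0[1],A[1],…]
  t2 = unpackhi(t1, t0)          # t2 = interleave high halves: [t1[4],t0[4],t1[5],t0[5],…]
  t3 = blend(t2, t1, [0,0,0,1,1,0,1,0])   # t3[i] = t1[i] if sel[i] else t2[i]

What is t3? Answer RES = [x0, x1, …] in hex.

RES = [0x65, 0xaf, 0xc8, 0xb6, 0x65, 0xb6, 0x8b, 0xc8]

t0 = [0xa4, 0x2f, 0x65, 0x8b, 0xaf, 0x0c, 0xb6, 0xc8]
t1 = [0xa4, 0x0c, 0x2f, 0xb6, 0x65, 0xc8, 0x8b, 0xa4]
t2 = [0x65, 0xaf, 0xc8, 0x0c, 0x8b, 0xb6, 0xa4, 0xc8]
t3 = [0x65, 0xaf, 0xc8, 0xb6, 0x65, 0xb6, 0x8b, 0xc8]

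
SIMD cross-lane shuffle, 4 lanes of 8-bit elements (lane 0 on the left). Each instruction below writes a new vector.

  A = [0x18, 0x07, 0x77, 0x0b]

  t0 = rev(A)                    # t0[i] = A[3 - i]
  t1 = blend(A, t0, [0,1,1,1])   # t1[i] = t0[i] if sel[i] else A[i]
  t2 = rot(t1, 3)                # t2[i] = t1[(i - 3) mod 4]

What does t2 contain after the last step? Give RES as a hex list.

RES = [0x77, 0x07, 0x18, 0x18]

t0 = [0x0b, 0x77, 0x07, 0x18]
t1 = [0x18, 0x77, 0x07, 0x18]
t2 = [0x77, 0x07, 0x18, 0x18]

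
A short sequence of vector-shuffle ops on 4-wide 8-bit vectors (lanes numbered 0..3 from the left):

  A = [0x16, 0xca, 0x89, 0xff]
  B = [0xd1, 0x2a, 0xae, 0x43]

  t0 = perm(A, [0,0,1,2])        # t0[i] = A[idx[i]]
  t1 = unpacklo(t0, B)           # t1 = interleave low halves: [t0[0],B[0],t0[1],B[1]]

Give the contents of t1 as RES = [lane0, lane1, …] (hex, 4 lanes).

→ t0 |16|16|ca|89|
→ t1 |16|d1|16|2a|

RES = [ 0x16  0xd1  0x16  0x2a ]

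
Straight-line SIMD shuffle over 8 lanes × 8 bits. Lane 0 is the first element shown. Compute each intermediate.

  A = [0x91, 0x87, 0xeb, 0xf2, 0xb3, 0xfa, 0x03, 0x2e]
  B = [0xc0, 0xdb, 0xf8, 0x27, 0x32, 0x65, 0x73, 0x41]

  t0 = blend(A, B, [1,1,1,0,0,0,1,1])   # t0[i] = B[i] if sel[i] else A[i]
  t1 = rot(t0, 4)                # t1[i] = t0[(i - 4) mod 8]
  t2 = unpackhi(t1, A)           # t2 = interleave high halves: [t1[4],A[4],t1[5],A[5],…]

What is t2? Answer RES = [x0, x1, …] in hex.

→ t0 |c0|db|f8|f2|b3|fa|73|41|
→ t1 |b3|fa|73|41|c0|db|f8|f2|
→ t2 |c0|b3|db|fa|f8|03|f2|2e|

RES = [ 0xc0  0xb3  0xdb  0xfa  0xf8  0x03  0xf2  0x2e ]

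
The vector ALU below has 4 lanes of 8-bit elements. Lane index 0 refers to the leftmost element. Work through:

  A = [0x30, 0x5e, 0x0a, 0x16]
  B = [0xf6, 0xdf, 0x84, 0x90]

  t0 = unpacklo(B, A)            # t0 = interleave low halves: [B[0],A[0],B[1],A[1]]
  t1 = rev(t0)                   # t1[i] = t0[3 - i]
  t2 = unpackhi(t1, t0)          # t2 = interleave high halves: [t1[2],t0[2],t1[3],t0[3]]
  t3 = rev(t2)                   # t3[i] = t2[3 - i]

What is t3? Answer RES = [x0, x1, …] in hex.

RES = [ 0x5e  0xf6  0xdf  0x30 ]

→ t0 |f6|30|df|5e|
→ t1 |5e|df|30|f6|
→ t2 |30|df|f6|5e|
→ t3 |5e|f6|df|30|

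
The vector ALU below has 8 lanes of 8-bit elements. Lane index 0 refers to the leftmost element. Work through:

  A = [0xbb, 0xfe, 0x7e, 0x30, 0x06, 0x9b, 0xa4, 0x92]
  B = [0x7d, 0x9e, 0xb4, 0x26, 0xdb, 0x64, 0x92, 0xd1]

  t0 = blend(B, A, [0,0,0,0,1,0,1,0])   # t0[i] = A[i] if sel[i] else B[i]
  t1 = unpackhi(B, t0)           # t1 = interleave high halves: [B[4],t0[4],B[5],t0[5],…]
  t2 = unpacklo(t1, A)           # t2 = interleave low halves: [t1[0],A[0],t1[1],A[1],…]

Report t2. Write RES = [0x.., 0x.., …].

RES = [ 0xdb  0xbb  0x06  0xfe  0x64  0x7e  0x64  0x30 ]

→ t0 |7d|9e|b4|26|06|64|a4|d1|
→ t1 |db|06|64|64|92|a4|d1|d1|
→ t2 |db|bb|06|fe|64|7e|64|30|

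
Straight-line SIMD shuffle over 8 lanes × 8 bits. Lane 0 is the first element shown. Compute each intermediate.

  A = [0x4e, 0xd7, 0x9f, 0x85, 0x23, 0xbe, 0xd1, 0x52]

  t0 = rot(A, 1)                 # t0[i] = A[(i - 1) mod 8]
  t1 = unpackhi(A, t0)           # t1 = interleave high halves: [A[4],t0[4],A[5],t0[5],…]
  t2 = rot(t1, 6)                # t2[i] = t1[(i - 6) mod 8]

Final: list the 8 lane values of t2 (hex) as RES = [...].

t0 = [0x52, 0x4e, 0xd7, 0x9f, 0x85, 0x23, 0xbe, 0xd1]
t1 = [0x23, 0x85, 0xbe, 0x23, 0xd1, 0xbe, 0x52, 0xd1]
t2 = [0xbe, 0x23, 0xd1, 0xbe, 0x52, 0xd1, 0x23, 0x85]

RES = [0xbe, 0x23, 0xd1, 0xbe, 0x52, 0xd1, 0x23, 0x85]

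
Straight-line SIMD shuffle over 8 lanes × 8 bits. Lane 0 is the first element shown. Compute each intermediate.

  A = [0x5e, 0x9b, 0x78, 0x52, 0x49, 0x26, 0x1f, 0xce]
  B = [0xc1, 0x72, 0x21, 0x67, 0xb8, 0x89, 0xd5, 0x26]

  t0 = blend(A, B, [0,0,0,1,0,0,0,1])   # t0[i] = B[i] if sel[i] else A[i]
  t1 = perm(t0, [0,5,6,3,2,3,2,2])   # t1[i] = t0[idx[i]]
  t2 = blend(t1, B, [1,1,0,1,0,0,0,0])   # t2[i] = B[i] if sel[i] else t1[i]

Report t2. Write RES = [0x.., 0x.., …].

t0 = [0x5e, 0x9b, 0x78, 0x67, 0x49, 0x26, 0x1f, 0x26]
t1 = [0x5e, 0x26, 0x1f, 0x67, 0x78, 0x67, 0x78, 0x78]
t2 = [0xc1, 0x72, 0x1f, 0x67, 0x78, 0x67, 0x78, 0x78]

RES = [0xc1, 0x72, 0x1f, 0x67, 0x78, 0x67, 0x78, 0x78]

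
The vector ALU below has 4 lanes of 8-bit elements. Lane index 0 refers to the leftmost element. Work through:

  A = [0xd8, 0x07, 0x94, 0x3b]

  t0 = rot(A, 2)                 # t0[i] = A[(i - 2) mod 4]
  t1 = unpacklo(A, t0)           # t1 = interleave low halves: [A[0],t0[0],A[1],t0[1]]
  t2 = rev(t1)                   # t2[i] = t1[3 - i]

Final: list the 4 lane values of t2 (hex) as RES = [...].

RES = [ 0x3b  0x07  0x94  0xd8 ]

  t0: 94 3b d8 07
  t1: d8 94 07 3b
  t2: 3b 07 94 d8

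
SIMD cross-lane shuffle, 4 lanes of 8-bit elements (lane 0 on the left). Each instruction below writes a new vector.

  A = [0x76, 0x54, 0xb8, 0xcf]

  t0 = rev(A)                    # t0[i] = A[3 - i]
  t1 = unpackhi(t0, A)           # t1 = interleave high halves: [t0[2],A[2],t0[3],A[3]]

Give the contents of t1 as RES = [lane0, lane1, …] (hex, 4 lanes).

→ t0 |cf|b8|54|76|
→ t1 |54|b8|76|cf|

RES = [0x54, 0xb8, 0x76, 0xcf]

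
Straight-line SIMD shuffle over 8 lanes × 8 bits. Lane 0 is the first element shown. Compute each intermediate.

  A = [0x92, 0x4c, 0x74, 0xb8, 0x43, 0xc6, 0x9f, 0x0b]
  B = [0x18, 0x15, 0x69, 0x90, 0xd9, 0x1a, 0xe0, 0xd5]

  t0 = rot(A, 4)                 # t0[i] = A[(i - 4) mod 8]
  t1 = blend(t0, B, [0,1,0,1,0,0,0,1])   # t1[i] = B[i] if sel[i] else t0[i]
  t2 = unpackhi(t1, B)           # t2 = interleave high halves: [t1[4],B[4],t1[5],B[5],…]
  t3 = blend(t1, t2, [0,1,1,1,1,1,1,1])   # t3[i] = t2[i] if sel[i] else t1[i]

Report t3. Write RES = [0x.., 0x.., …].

  t0: 43 c6 9f 0b 92 4c 74 b8
  t1: 43 15 9f 90 92 4c 74 d5
  t2: 92 d9 4c 1a 74 e0 d5 d5
  t3: 43 d9 4c 1a 74 e0 d5 d5

RES = [0x43, 0xd9, 0x4c, 0x1a, 0x74, 0xe0, 0xd5, 0xd5]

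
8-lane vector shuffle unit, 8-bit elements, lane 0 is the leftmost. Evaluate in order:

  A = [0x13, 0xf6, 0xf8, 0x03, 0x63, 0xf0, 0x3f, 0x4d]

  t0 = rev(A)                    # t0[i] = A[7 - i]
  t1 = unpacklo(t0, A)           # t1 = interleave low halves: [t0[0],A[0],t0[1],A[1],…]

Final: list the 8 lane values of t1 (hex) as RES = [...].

RES = [0x4d, 0x13, 0x3f, 0xf6, 0xf0, 0xf8, 0x63, 0x03]

→ t0 |4d|3f|f0|63|03|f8|f6|13|
→ t1 |4d|13|3f|f6|f0|f8|63|03|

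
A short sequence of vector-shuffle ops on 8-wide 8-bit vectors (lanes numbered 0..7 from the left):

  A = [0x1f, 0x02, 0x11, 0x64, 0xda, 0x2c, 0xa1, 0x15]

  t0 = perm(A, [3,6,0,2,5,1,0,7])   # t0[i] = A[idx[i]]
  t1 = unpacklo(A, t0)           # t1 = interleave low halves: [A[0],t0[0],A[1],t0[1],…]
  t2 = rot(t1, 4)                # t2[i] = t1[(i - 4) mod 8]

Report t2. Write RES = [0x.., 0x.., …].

  t0: 64 a1 1f 11 2c 02 1f 15
  t1: 1f 64 02 a1 11 1f 64 11
  t2: 11 1f 64 11 1f 64 02 a1

RES = [ 0x11  0x1f  0x64  0x11  0x1f  0x64  0x02  0xa1 ]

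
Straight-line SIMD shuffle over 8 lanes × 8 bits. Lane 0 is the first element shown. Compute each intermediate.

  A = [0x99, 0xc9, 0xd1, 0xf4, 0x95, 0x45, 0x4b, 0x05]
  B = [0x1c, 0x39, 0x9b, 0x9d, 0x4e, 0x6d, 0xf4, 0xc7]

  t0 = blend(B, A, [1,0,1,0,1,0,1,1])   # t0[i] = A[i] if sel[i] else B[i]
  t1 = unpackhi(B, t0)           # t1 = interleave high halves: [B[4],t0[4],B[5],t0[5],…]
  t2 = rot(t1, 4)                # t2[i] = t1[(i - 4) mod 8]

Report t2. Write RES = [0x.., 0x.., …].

RES = [0xf4, 0x4b, 0xc7, 0x05, 0x4e, 0x95, 0x6d, 0x6d]

→ t0 |99|39|d1|9d|95|6d|4b|05|
→ t1 |4e|95|6d|6d|f4|4b|c7|05|
→ t2 |f4|4b|c7|05|4e|95|6d|6d|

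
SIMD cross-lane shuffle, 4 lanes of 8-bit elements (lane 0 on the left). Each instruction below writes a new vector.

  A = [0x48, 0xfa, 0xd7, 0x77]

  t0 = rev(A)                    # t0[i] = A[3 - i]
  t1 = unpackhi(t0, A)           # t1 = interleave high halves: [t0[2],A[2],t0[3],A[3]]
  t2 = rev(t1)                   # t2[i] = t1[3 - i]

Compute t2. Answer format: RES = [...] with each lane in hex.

RES = [ 0x77  0x48  0xd7  0xfa ]

t0 = [0x77, 0xd7, 0xfa, 0x48]
t1 = [0xfa, 0xd7, 0x48, 0x77]
t2 = [0x77, 0x48, 0xd7, 0xfa]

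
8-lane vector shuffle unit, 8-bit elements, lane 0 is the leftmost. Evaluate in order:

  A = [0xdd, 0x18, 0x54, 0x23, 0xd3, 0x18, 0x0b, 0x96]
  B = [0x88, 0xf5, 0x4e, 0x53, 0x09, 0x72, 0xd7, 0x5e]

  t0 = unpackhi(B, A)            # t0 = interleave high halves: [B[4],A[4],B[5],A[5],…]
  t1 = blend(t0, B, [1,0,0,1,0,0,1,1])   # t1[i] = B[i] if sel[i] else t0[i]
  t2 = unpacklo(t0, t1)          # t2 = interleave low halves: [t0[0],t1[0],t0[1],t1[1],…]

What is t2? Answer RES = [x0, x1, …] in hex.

→ t0 |09|d3|72|18|d7|0b|5e|96|
→ t1 |88|d3|72|53|d7|0b|d7|5e|
→ t2 |09|88|d3|d3|72|72|18|53|

RES = [ 0x09  0x88  0xd3  0xd3  0x72  0x72  0x18  0x53 ]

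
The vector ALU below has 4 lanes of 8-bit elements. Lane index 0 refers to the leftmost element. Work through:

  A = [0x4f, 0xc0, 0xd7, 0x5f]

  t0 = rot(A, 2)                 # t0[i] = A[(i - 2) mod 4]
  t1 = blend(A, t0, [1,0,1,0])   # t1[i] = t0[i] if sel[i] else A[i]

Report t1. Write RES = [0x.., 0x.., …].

RES = [0xd7, 0xc0, 0x4f, 0x5f]

→ t0 |d7|5f|4f|c0|
→ t1 |d7|c0|4f|5f|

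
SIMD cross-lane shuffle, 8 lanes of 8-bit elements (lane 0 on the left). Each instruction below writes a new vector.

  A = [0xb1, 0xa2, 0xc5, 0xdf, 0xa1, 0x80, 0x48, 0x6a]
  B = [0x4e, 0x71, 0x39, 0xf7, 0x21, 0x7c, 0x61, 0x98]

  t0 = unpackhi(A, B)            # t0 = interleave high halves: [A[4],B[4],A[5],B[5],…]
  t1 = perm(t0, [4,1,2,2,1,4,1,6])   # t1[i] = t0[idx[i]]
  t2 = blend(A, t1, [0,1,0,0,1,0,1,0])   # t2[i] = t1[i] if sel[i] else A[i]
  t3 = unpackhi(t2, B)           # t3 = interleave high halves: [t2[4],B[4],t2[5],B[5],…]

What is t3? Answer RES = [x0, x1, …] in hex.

t0 = [0xa1, 0x21, 0x80, 0x7c, 0x48, 0x61, 0x6a, 0x98]
t1 = [0x48, 0x21, 0x80, 0x80, 0x21, 0x48, 0x21, 0x6a]
t2 = [0xb1, 0x21, 0xc5, 0xdf, 0x21, 0x80, 0x21, 0x6a]
t3 = [0x21, 0x21, 0x80, 0x7c, 0x21, 0x61, 0x6a, 0x98]

RES = [ 0x21  0x21  0x80  0x7c  0x21  0x61  0x6a  0x98 ]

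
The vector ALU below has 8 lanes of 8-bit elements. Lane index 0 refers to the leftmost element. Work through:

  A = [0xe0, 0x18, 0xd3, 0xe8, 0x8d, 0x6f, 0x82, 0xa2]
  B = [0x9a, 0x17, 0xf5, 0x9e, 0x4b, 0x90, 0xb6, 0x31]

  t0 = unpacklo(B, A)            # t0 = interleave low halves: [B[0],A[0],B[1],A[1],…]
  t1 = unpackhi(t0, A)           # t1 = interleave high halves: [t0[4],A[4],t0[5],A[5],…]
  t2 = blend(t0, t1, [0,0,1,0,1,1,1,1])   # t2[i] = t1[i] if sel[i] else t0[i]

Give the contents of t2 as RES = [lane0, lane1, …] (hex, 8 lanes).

RES = [ 0x9a  0xe0  0xd3  0x18  0x9e  0x82  0xe8  0xa2 ]

→ t0 |9a|e0|17|18|f5|d3|9e|e8|
→ t1 |f5|8d|d3|6f|9e|82|e8|a2|
→ t2 |9a|e0|d3|18|9e|82|e8|a2|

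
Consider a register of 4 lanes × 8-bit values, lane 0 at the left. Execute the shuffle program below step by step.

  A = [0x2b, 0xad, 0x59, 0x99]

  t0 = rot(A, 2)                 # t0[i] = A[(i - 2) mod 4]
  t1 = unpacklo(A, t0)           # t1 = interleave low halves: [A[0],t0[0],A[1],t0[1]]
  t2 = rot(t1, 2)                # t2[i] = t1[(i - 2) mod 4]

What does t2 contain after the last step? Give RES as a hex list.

  t0: 59 99 2b ad
  t1: 2b 59 ad 99
  t2: ad 99 2b 59

RES = [0xad, 0x99, 0x2b, 0x59]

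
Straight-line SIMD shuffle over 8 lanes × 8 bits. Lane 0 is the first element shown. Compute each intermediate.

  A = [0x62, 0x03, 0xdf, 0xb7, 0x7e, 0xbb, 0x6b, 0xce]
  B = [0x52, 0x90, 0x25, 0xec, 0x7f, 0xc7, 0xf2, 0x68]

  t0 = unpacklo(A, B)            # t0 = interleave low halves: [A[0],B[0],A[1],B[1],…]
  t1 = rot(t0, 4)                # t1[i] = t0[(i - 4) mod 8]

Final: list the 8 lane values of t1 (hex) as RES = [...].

RES = [ 0xdf  0x25  0xb7  0xec  0x62  0x52  0x03  0x90 ]

t0 = [0x62, 0x52, 0x03, 0x90, 0xdf, 0x25, 0xb7, 0xec]
t1 = [0xdf, 0x25, 0xb7, 0xec, 0x62, 0x52, 0x03, 0x90]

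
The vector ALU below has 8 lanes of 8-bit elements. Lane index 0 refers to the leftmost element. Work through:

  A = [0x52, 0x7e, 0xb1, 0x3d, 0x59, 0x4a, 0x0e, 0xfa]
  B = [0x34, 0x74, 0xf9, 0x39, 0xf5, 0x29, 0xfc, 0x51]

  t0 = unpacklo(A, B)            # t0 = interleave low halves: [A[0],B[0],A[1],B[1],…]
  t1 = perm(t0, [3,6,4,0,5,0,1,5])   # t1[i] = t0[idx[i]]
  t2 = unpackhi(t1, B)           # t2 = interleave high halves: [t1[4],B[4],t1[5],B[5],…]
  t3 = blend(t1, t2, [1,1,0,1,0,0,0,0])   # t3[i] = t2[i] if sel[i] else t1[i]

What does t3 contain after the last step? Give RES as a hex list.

RES = [ 0xf9  0xf5  0xb1  0x29  0xf9  0x52  0x34  0xf9 ]

t0 = [0x52, 0x34, 0x7e, 0x74, 0xb1, 0xf9, 0x3d, 0x39]
t1 = [0x74, 0x3d, 0xb1, 0x52, 0xf9, 0x52, 0x34, 0xf9]
t2 = [0xf9, 0xf5, 0x52, 0x29, 0x34, 0xfc, 0xf9, 0x51]
t3 = [0xf9, 0xf5, 0xb1, 0x29, 0xf9, 0x52, 0x34, 0xf9]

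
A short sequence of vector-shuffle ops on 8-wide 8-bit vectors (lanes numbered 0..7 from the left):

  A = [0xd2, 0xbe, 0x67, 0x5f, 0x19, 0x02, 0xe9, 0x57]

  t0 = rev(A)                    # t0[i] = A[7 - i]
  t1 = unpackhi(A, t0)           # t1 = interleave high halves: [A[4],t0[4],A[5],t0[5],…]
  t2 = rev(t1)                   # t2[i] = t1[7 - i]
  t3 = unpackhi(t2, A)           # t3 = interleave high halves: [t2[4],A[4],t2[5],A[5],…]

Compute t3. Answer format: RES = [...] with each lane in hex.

RES = [0x67, 0x19, 0x02, 0x02, 0x5f, 0xe9, 0x19, 0x57]

→ t0 |57|e9|02|19|5f|67|be|d2|
→ t1 |19|5f|02|67|e9|be|57|d2|
→ t2 |d2|57|be|e9|67|02|5f|19|
→ t3 |67|19|02|02|5f|e9|19|57|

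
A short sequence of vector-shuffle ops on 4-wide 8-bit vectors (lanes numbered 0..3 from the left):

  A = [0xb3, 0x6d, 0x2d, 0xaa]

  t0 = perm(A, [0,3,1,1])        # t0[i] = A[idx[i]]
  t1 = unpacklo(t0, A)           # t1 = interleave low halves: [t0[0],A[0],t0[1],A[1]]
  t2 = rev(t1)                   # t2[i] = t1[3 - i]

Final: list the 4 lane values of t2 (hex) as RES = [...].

RES = [0x6d, 0xaa, 0xb3, 0xb3]

t0 = [0xb3, 0xaa, 0x6d, 0x6d]
t1 = [0xb3, 0xb3, 0xaa, 0x6d]
t2 = [0x6d, 0xaa, 0xb3, 0xb3]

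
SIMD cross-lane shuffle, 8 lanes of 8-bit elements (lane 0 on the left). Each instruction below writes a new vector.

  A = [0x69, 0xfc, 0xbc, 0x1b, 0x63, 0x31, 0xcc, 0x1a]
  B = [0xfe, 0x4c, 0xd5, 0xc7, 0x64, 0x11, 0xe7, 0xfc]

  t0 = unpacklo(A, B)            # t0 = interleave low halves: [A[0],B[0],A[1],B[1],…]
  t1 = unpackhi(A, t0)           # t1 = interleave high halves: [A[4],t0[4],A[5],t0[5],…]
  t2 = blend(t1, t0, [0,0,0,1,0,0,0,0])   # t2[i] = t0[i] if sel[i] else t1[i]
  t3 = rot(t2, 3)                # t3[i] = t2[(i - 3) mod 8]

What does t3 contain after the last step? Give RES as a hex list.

→ t0 |69|fe|fc|4c|bc|d5|1b|c7|
→ t1 |63|bc|31|d5|cc|1b|1a|c7|
→ t2 |63|bc|31|4c|cc|1b|1a|c7|
→ t3 |1b|1a|c7|63|bc|31|4c|cc|

RES = [ 0x1b  0x1a  0xc7  0x63  0xbc  0x31  0x4c  0xcc ]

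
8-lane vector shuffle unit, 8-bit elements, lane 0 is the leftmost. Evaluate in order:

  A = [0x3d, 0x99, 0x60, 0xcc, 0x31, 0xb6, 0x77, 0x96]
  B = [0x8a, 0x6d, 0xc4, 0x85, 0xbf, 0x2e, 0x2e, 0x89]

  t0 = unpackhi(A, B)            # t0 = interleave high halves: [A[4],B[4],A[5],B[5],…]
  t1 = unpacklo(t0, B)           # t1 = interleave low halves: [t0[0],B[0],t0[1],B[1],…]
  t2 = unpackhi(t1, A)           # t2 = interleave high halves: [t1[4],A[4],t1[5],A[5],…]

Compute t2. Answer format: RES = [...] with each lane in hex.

t0 = [0x31, 0xbf, 0xb6, 0x2e, 0x77, 0x2e, 0x96, 0x89]
t1 = [0x31, 0x8a, 0xbf, 0x6d, 0xb6, 0xc4, 0x2e, 0x85]
t2 = [0xb6, 0x31, 0xc4, 0xb6, 0x2e, 0x77, 0x85, 0x96]

RES = [ 0xb6  0x31  0xc4  0xb6  0x2e  0x77  0x85  0x96 ]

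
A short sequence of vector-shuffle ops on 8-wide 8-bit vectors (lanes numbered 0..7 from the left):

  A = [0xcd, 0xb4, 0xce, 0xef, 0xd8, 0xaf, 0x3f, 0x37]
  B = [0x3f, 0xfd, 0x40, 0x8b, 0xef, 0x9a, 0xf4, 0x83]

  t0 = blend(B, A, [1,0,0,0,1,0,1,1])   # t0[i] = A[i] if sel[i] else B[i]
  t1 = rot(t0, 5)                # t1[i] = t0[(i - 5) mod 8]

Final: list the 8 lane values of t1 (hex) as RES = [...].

t0 = [0xcd, 0xfd, 0x40, 0x8b, 0xd8, 0x9a, 0x3f, 0x37]
t1 = [0x8b, 0xd8, 0x9a, 0x3f, 0x37, 0xcd, 0xfd, 0x40]

RES = [0x8b, 0xd8, 0x9a, 0x3f, 0x37, 0xcd, 0xfd, 0x40]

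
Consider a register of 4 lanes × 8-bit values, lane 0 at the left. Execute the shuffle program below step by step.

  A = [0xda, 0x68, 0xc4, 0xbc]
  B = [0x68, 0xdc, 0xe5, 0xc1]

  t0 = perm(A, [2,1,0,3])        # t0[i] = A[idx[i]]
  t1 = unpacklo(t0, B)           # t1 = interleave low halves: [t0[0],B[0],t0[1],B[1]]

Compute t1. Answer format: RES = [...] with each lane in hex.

RES = [0xc4, 0x68, 0x68, 0xdc]

t0 = [0xc4, 0x68, 0xda, 0xbc]
t1 = [0xc4, 0x68, 0x68, 0xdc]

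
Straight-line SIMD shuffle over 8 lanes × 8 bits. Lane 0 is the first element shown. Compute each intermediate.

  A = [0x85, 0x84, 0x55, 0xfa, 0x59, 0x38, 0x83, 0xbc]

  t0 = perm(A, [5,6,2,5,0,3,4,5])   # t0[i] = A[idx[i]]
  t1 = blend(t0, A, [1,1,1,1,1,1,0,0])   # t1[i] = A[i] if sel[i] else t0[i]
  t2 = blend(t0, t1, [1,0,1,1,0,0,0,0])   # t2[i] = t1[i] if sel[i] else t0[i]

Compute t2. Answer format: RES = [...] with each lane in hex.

t0 = [0x38, 0x83, 0x55, 0x38, 0x85, 0xfa, 0x59, 0x38]
t1 = [0x85, 0x84, 0x55, 0xfa, 0x59, 0x38, 0x59, 0x38]
t2 = [0x85, 0x83, 0x55, 0xfa, 0x85, 0xfa, 0x59, 0x38]

RES = [ 0x85  0x83  0x55  0xfa  0x85  0xfa  0x59  0x38 ]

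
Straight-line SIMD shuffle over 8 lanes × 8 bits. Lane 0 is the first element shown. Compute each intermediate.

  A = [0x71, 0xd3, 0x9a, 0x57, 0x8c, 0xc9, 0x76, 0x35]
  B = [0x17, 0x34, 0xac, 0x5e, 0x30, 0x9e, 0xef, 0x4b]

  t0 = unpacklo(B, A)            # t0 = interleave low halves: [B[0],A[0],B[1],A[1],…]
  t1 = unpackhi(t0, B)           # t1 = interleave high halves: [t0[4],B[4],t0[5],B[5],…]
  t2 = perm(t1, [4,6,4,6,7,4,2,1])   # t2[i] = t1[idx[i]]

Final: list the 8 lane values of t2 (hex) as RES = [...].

t0 = [0x17, 0x71, 0x34, 0xd3, 0xac, 0x9a, 0x5e, 0x57]
t1 = [0xac, 0x30, 0x9a, 0x9e, 0x5e, 0xef, 0x57, 0x4b]
t2 = [0x5e, 0x57, 0x5e, 0x57, 0x4b, 0x5e, 0x9a, 0x30]

RES = [ 0x5e  0x57  0x5e  0x57  0x4b  0x5e  0x9a  0x30 ]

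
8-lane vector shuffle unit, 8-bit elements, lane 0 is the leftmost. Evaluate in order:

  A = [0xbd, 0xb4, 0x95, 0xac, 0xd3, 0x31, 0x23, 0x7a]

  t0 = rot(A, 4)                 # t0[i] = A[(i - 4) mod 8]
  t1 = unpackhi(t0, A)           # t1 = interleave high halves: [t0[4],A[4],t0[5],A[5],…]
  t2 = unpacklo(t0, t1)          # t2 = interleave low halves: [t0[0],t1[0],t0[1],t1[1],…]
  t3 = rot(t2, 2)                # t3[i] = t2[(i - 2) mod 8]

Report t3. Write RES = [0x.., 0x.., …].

t0 = [0xd3, 0x31, 0x23, 0x7a, 0xbd, 0xb4, 0x95, 0xac]
t1 = [0xbd, 0xd3, 0xb4, 0x31, 0x95, 0x23, 0xac, 0x7a]
t2 = [0xd3, 0xbd, 0x31, 0xd3, 0x23, 0xb4, 0x7a, 0x31]
t3 = [0x7a, 0x31, 0xd3, 0xbd, 0x31, 0xd3, 0x23, 0xb4]

RES = [ 0x7a  0x31  0xd3  0xbd  0x31  0xd3  0x23  0xb4 ]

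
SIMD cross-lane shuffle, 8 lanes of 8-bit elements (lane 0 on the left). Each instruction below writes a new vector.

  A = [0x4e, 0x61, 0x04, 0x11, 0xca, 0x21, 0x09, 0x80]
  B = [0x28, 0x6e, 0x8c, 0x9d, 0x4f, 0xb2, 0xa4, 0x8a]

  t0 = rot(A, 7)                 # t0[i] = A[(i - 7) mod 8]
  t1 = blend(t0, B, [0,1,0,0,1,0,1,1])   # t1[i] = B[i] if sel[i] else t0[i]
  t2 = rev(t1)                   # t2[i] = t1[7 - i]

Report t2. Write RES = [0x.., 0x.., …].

RES = [ 0x8a  0xa4  0x09  0x4f  0xca  0x11  0x6e  0x61 ]

  t0: 61 04 11 ca 21 09 80 4e
  t1: 61 6e 11 ca 4f 09 a4 8a
  t2: 8a a4 09 4f ca 11 6e 61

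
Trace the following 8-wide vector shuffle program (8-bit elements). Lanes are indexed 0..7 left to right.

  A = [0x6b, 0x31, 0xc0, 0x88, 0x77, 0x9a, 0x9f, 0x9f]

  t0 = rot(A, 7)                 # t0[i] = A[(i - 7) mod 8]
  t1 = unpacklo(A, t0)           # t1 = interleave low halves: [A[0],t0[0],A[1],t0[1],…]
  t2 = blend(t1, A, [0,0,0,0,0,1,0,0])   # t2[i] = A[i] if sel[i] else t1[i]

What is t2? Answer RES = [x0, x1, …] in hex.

RES = [0x6b, 0x31, 0x31, 0xc0, 0xc0, 0x9a, 0x88, 0x77]

→ t0 |31|c0|88|77|9a|9f|9f|6b|
→ t1 |6b|31|31|c0|c0|88|88|77|
→ t2 |6b|31|31|c0|c0|9a|88|77|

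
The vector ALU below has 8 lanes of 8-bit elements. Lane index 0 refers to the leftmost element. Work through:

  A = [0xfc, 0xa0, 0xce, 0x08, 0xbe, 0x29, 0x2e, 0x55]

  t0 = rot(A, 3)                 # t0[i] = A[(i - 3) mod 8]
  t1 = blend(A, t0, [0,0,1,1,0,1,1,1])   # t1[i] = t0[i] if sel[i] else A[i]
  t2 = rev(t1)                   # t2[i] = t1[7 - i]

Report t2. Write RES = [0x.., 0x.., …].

→ t0 |29|2e|55|fc|a0|ce|08|be|
→ t1 |fc|a0|55|fc|be|ce|08|be|
→ t2 |be|08|ce|be|fc|55|a0|fc|

RES = [0xbe, 0x08, 0xce, 0xbe, 0xfc, 0x55, 0xa0, 0xfc]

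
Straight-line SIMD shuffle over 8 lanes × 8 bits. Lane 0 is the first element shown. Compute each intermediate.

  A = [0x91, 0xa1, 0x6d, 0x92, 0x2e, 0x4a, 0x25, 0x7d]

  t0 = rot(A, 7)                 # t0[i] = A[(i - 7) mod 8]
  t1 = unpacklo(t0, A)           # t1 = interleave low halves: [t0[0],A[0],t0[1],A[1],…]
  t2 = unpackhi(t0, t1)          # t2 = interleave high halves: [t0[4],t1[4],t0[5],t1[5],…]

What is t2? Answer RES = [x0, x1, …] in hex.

t0 = [0xa1, 0x6d, 0x92, 0x2e, 0x4a, 0x25, 0x7d, 0x91]
t1 = [0xa1, 0x91, 0x6d, 0xa1, 0x92, 0x6d, 0x2e, 0x92]
t2 = [0x4a, 0x92, 0x25, 0x6d, 0x7d, 0x2e, 0x91, 0x92]

RES = [0x4a, 0x92, 0x25, 0x6d, 0x7d, 0x2e, 0x91, 0x92]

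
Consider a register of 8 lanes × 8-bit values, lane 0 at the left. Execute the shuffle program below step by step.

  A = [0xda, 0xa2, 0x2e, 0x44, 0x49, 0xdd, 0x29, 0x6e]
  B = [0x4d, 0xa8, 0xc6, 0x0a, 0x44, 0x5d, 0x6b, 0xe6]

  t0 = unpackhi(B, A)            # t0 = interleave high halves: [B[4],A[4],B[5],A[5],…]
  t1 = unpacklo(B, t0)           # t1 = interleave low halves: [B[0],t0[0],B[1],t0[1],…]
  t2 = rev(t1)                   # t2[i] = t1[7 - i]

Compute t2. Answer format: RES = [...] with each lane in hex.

RES = [0xdd, 0x0a, 0x5d, 0xc6, 0x49, 0xa8, 0x44, 0x4d]

  t0: 44 49 5d dd 6b 29 e6 6e
  t1: 4d 44 a8 49 c6 5d 0a dd
  t2: dd 0a 5d c6 49 a8 44 4d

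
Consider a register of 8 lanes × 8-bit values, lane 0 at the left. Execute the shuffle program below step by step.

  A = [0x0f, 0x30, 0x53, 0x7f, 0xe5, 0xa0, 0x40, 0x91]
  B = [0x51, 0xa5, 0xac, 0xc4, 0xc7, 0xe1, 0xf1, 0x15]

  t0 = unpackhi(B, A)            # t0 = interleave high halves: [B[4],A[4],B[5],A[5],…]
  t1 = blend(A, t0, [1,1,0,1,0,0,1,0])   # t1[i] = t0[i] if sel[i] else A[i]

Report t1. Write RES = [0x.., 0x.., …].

RES = [0xc7, 0xe5, 0x53, 0xa0, 0xe5, 0xa0, 0x15, 0x91]

t0 = [0xc7, 0xe5, 0xe1, 0xa0, 0xf1, 0x40, 0x15, 0x91]
t1 = [0xc7, 0xe5, 0x53, 0xa0, 0xe5, 0xa0, 0x15, 0x91]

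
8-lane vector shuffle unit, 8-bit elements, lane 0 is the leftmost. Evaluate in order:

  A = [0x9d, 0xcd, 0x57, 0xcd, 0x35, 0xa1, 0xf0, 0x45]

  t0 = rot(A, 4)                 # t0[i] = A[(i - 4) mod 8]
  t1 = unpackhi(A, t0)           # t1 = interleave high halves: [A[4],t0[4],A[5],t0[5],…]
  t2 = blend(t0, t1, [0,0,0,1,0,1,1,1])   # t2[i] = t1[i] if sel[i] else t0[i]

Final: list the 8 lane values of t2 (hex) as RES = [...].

  t0: 35 a1 f0 45 9d cd 57 cd
  t1: 35 9d a1 cd f0 57 45 cd
  t2: 35 a1 f0 cd 9d 57 45 cd

RES = [0x35, 0xa1, 0xf0, 0xcd, 0x9d, 0x57, 0x45, 0xcd]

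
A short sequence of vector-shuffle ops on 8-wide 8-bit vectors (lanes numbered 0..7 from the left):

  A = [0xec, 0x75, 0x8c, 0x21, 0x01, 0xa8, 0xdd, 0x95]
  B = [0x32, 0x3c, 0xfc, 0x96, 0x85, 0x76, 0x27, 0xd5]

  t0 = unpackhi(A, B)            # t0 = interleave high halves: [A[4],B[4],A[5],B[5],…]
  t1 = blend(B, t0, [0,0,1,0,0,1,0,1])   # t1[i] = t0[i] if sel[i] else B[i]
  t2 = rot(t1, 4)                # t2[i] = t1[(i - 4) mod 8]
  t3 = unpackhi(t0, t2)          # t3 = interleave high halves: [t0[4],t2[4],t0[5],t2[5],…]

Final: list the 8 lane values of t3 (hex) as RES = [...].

t0 = [0x01, 0x85, 0xa8, 0x76, 0xdd, 0x27, 0x95, 0xd5]
t1 = [0x32, 0x3c, 0xa8, 0x96, 0x85, 0x27, 0x27, 0xd5]
t2 = [0x85, 0x27, 0x27, 0xd5, 0x32, 0x3c, 0xa8, 0x96]
t3 = [0xdd, 0x32, 0x27, 0x3c, 0x95, 0xa8, 0xd5, 0x96]

RES = [0xdd, 0x32, 0x27, 0x3c, 0x95, 0xa8, 0xd5, 0x96]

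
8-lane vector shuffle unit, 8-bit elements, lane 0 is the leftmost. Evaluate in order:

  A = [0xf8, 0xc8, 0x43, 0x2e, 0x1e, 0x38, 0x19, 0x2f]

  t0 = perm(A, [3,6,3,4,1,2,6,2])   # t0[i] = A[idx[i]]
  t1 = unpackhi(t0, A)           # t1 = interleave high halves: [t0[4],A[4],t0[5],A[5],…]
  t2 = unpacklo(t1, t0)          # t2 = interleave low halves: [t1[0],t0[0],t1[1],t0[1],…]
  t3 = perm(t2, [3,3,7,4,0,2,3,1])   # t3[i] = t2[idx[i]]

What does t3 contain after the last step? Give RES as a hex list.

t0 = [0x2e, 0x19, 0x2e, 0x1e, 0xc8, 0x43, 0x19, 0x43]
t1 = [0xc8, 0x1e, 0x43, 0x38, 0x19, 0x19, 0x43, 0x2f]
t2 = [0xc8, 0x2e, 0x1e, 0x19, 0x43, 0x2e, 0x38, 0x1e]
t3 = [0x19, 0x19, 0x1e, 0x43, 0xc8, 0x1e, 0x19, 0x2e]

RES = [0x19, 0x19, 0x1e, 0x43, 0xc8, 0x1e, 0x19, 0x2e]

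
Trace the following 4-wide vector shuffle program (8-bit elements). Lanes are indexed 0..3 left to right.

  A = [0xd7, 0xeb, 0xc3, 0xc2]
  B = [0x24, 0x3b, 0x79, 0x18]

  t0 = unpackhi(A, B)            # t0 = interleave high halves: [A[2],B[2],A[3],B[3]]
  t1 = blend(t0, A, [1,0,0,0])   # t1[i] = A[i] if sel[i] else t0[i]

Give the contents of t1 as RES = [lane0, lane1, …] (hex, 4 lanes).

RES = [0xd7, 0x79, 0xc2, 0x18]

  t0: c3 79 c2 18
  t1: d7 79 c2 18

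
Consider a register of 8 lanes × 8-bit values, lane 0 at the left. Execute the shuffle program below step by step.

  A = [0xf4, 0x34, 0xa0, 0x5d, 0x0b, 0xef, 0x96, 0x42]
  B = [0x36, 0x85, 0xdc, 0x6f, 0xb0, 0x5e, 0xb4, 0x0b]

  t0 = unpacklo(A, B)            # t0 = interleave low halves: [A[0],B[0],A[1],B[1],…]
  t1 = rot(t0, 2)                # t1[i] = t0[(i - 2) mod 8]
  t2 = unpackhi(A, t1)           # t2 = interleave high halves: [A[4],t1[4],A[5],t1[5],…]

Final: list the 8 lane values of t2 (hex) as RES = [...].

  t0: f4 36 34 85 a0 dc 5d 6f
  t1: 5d 6f f4 36 34 85 a0 dc
  t2: 0b 34 ef 85 96 a0 42 dc

RES = [ 0x0b  0x34  0xef  0x85  0x96  0xa0  0x42  0xdc ]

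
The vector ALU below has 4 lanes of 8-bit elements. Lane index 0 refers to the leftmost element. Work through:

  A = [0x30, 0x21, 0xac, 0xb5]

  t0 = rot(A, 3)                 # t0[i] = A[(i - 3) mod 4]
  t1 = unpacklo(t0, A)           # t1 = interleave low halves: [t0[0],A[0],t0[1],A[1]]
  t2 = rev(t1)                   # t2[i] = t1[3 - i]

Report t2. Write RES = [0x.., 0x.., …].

→ t0 |21|ac|b5|30|
→ t1 |21|30|ac|21|
→ t2 |21|ac|30|21|

RES = [0x21, 0xac, 0x30, 0x21]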